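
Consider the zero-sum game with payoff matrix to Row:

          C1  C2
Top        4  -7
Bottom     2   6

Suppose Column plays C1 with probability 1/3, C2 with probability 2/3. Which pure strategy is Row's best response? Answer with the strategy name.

Expected payoff of Top: (1/3)·4 + (2/3)·(-7) = -10/3.
Expected payoff of Bottom: (1/3)·2 + (2/3)·6 = 14/3.
The largest is 14/3, so Row's best response is Bottom.

Bottom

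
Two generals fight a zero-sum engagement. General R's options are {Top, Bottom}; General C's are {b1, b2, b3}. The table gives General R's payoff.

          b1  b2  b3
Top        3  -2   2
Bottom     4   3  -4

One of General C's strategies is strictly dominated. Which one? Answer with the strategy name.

b2 holds General R's payoff strictly below b1 in every row: -2 < 3, 3 < 4.
So b1 is strictly dominated for General C.

b1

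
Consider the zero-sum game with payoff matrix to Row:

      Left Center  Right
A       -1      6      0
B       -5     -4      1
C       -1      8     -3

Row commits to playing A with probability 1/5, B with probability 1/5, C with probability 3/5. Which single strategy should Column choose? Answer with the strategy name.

Left

If Column plays Left, Row's expected payoff is (1/5)·(-1) + (1/5)·(-5) + (3/5)·(-1) = -9/5.
If Column plays Center, Row's expected payoff is (1/5)·6 + (1/5)·(-4) + (3/5)·8 = 26/5.
If Column plays Right, Row's expected payoff is (1/5)·0 + (1/5)·1 + (3/5)·(-3) = -8/5.
Column minimizes Row's payoff; the smallest is -9/5, so the best response is Left.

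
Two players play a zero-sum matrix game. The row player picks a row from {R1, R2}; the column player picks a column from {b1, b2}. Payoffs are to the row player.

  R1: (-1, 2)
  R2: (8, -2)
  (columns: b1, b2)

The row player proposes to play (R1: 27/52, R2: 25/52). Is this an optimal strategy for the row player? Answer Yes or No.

No

Against b1 this mix gives (27/52)·(-1) + (25/52)·8 = 173/52.
Against b2 this mix gives (27/52)·2 + (25/52)·(-2) = 1/13.
The column player will play b2, holding the row player to 1/13. Shifting weight toward the row that does better against b2 would raise this floor (the equalizing mix achieves 14/13 against both b2 and b1), so the proposed strategy is not optimal.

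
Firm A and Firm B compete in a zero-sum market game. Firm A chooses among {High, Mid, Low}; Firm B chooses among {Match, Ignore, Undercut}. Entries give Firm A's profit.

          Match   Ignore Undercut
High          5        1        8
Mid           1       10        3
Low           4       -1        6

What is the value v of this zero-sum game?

49/13

Row minima: High → 1, Mid → 1, Low → -1; maximin = 1.
Column maxima: Match → 5, Ignore → 10, Undercut → 8; minimax = 5.
1 ≠ 5, so there is no saddle point; optimal play is mixed.
Low is strictly dominated by High, so Firm A never plays it.
Undercut is strictly dominated by Match (it gives Firm A strictly more in every row), so Firm B never plays it.
On the remaining 2×2 (High, Mid vs Match, Ignore):
Let Firm A play High with probability p. Expected payoff against Match: 5p + 1(1−p) = 4p + 1; against Ignore: 1p + 10(1−p) = −9p + 10.
Setting these equal: 4p + 1 = −9p + 10 ⇒ 13p = 9 ⇒ p = 9/13, and the value is (4)·(9/13) + 1 = 49/13.
For Firm B: with q = P(Match), equating High's and Mid's payoffs gives 4q + 1 = −9q + 10 ⇒ q = 9/13.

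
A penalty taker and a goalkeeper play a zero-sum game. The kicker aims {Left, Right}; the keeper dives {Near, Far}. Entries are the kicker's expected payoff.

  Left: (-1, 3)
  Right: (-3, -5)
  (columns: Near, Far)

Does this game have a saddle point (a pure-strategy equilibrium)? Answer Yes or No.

Yes

Row minima: Left → -1, Right → -5; maximin = -1.
Column maxima: Near → -1, Far → 3; minimax = -1.
maximin = minimax = -1, so a saddle point exists.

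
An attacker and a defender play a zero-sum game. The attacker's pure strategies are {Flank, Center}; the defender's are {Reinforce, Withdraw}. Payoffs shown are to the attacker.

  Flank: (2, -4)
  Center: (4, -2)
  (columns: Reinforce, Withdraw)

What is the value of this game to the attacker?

Row minima: Flank → -4, Center → -2; maximin = -2.
Column maxima: Reinforce → 4, Withdraw → -2; minimax = -2.
Since maximin = minimax = -2, there is a saddle point and the value is -2.

-2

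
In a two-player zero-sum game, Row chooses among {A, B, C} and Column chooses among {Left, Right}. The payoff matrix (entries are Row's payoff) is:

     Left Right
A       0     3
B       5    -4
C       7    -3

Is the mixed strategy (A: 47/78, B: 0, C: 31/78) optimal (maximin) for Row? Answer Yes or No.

Against Left this mix gives (47/78)·0 + (31/78)·7 = 217/78.
Against Right this mix gives (47/78)·3 + (31/78)·(-3) = 8/13.
Column will play Right, holding Row to 8/13. Shifting weight toward the row that does better against Right would raise this floor (the equalizing mix achieves 21/13 against both Right and Left), so the proposed strategy is not optimal.

No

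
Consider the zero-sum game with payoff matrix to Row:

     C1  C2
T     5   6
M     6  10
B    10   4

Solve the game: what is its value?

Row minima: T → 5, M → 6, B → 4; maximin = 6.
Column maxima: C1 → 10, C2 → 10; minimax = 10.
6 ≠ 10, so there is no saddle point; optimal play is mixed.
T is strictly dominated by M, so Row never plays it.
On the remaining 2×2 (M, B vs C1, C2):
Let Row play M with probability p. Expected payoff against C1: 6p + 10(1−p) = −4p + 10; against C2: 10p + 4(1−p) = 6p + 4.
Setting these equal: −4p + 10 = 6p + 4 ⇒ −10p = -6 ⇒ p = 3/5, and the value is (-4)·(3/5) + 10 = 38/5.
For Column: with q = P(C1), equating M's and B's payoffs gives −4q + 10 = 6q + 4 ⇒ q = 3/5.

38/5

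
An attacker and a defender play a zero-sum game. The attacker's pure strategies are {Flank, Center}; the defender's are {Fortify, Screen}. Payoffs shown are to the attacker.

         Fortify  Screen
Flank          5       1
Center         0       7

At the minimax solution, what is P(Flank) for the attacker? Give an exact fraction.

7/11

Row minima: Flank → 1, Center → 0; maximin = 1.
Column maxima: Fortify → 5, Screen → 7; minimax = 5.
1 ≠ 5, so there is no saddle point; optimal play is mixed.
Let the attacker play Flank with probability p. Expected payoff against Fortify: 5p + 0(1−p) = 5p; against Screen: 1p + 7(1−p) = −6p + 7.
Setting these equal: 5p = −6p + 7 ⇒ 11p = 7 ⇒ p = 7/11, and the value is (5)·(7/11) = 35/11.
For the defender: with q = P(Fortify), equating Flank's and Center's payoffs gives 4q + 1 = −7q + 7 ⇒ q = 6/11.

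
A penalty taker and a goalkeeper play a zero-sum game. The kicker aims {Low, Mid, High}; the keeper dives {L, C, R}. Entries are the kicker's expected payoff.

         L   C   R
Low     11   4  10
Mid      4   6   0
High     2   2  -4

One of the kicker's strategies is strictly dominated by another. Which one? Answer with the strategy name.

High

Low gives a strictly higher payoff than High against every column: 11 > 2, 4 > 2, 10 > -4.
So High is strictly dominated and the kicker never plays it.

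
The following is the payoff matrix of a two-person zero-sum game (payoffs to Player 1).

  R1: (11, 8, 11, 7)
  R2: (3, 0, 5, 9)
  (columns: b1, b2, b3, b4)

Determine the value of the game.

Row minima: R1 → 7, R2 → 0; maximin = 7.
Column maxima: b1 → 11, b2 → 8, b3 → 11, b4 → 9; minimax = 8.
7 ≠ 8, so there is no saddle point; optimal play is mixed.
b1 is strictly dominated by b2 (it gives Player 1 strictly more in every row), so Player 2 never plays it.
b3 is strictly dominated by b2 (it gives Player 1 strictly more in every row), so Player 2 never plays it.
On the remaining 2×2 (R1, R2 vs b2, b4):
Let Player 1 play R1 with probability p. Expected payoff against b2: 8p + 0(1−p) = 8p; against b4: 7p + 9(1−p) = −2p + 9.
Setting these equal: 8p = −2p + 9 ⇒ 10p = 9 ⇒ p = 9/10, and the value is (8)·(9/10) = 36/5.
For Player 2: with q = P(b2), equating R1's and R2's payoffs gives q + 7 = −9q + 9 ⇒ q = 1/5.

36/5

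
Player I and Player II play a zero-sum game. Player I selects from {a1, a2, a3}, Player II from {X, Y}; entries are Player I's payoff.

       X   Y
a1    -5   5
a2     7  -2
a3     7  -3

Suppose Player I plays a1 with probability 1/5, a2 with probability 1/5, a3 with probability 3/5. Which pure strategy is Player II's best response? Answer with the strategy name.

If Player II plays X, Player I's expected payoff is (1/5)·(-5) + (1/5)·7 + (3/5)·7 = 23/5.
If Player II plays Y, Player I's expected payoff is (1/5)·5 + (1/5)·(-2) + (3/5)·(-3) = -6/5.
Player II minimizes Player I's payoff; the smallest is -6/5, so the best response is Y.

Y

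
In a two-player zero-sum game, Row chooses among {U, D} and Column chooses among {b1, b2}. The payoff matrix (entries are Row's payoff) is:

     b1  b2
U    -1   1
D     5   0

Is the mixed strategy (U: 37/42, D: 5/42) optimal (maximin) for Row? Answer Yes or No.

Against b1 this mix gives (37/42)·(-1) + (5/42)·5 = -2/7.
Against b2 this mix gives (37/42)·1 + (5/42)·0 = 37/42.
Column will play b1, holding Row to -2/7. Shifting weight toward the row that does better against b1 would raise this floor (the equalizing mix achieves 5/7 against both b1 and b2), so the proposed strategy is not optimal.

No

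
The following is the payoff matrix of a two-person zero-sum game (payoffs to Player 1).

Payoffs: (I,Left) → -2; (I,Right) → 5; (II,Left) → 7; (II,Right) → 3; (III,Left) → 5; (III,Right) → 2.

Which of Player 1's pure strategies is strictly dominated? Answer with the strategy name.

III

II gives a strictly higher payoff than III against every column: 7 > 5, 3 > 2.
So III is strictly dominated and Player 1 never plays it.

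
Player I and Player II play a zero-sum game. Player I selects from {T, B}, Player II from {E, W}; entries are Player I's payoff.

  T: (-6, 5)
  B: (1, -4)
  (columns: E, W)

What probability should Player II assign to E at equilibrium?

9/16

Row minima: T → -6, B → -4; maximin = -4.
Column maxima: E → 1, W → 5; minimax = 1.
-4 ≠ 1, so there is no saddle point; optimal play is mixed.
Let Player I play T with probability p. Expected payoff against E: (-6)p + 1(1−p) = −7p + 1; against W: 5p + (-4)(1−p) = 9p − 4.
Setting these equal: −7p + 1 = 9p − 4 ⇒ −16p = -5 ⇒ p = 5/16, and the value is (-7)·(5/16) + 1 = -19/16.
For Player II: with q = P(E), equating T's and B's payoffs gives −11q + 5 = 5q − 4 ⇒ q = 9/16.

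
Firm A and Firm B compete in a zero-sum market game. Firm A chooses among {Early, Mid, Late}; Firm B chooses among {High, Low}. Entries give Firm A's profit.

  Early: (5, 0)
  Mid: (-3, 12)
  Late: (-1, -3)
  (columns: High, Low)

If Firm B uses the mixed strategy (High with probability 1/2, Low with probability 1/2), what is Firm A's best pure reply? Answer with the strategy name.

Expected payoff of Early: (1/2)·5 + (1/2)·0 = 5/2.
Expected payoff of Mid: (1/2)·(-3) + (1/2)·12 = 9/2.
Expected payoff of Late: (1/2)·(-1) + (1/2)·(-3) = -2.
The largest is 9/2, so Firm A's best response is Mid.

Mid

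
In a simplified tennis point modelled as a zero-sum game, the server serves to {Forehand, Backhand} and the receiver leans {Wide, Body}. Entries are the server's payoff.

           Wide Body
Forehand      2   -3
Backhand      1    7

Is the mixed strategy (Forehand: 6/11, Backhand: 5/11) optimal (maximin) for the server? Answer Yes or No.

Against Wide this mix gives (6/11)·2 + (5/11)·1 = 17/11.
Against Body this mix gives (6/11)·(-3) + (5/11)·7 = 17/11.
All of the receiver's active replies (Wide, Body) yield 17/11, and no column does worse for the server. The mix makes the receiver indifferent and guarantees 17/11, so it is optimal.

Yes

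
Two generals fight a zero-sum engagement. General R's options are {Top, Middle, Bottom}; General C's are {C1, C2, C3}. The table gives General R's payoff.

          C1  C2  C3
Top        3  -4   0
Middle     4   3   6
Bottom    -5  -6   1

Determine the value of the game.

Row minima: Top → -4, Middle → 3, Bottom → -6; maximin = 3.
Column maxima: C1 → 4, C2 → 3, C3 → 6; minimax = 3.
Since maximin = minimax = 3, there is a saddle point and the value is 3.

3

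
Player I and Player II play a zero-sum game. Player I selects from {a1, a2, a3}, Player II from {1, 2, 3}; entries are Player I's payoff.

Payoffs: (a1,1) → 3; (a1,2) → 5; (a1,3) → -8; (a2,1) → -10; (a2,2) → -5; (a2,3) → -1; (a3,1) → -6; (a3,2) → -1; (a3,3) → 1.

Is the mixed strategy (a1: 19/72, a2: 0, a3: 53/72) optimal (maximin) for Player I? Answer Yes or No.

No

Against 1 this mix gives (19/72)·3 + (53/72)·(-6) = -29/8.
Against 2 this mix gives (19/72)·5 + (53/72)·(-1) = 7/12.
Against 3 this mix gives (19/72)·(-8) + (53/72)·1 = -11/8.
Player II will play 1, holding Player I to -29/8. Shifting weight toward the row that does better against 1 would raise this floor (the equalizing mix achieves -5/2 against both 1 and 3), so the proposed strategy is not optimal.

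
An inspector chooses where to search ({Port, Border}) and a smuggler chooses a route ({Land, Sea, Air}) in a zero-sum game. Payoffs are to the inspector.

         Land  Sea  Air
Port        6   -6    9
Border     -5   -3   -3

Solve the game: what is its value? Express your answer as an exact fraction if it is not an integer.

-24/7

Row minima: Port → -6, Border → -5; maximin = -5.
Column maxima: Land → 6, Sea → -3, Air → 9; minimax = -3.
-5 ≠ -3, so there is no saddle point; optimal play is mixed.
Air is strictly dominated by Land (it gives the inspector strictly more in every row), so the smuggler never plays it.
On the remaining 2×2 (Port, Border vs Land, Sea):
Let the inspector play Port with probability p. Expected payoff against Land: 6p + (-5)(1−p) = 11p − 5; against Sea: (-6)p + (-3)(1−p) = −3p − 3.
Setting these equal: 11p − 5 = −3p − 3 ⇒ 14p = 2 ⇒ p = 1/7, and the value is (11)·(1/7) − 5 = -24/7.
For the smuggler: with q = P(Land), equating Port's and Border's payoffs gives 12q − 6 = −2q − 3 ⇒ q = 3/14.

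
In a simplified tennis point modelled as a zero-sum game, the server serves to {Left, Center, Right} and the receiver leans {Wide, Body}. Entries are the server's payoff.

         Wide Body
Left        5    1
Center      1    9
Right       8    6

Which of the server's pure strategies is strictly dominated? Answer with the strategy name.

Left

Right gives a strictly higher payoff than Left against every column: 8 > 5, 6 > 1.
So Left is strictly dominated and the server never plays it.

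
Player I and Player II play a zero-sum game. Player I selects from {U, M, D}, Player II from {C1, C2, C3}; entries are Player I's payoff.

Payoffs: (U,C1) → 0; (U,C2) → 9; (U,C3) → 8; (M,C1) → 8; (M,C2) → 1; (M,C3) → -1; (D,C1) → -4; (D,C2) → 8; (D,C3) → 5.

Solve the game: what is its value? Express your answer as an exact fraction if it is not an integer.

Row minima: U → 0, M → -1, D → -4; maximin = 0.
Column maxima: C1 → 8, C2 → 9, C3 → 8; minimax = 8.
0 ≠ 8, so there is no saddle point; optimal play is mixed.
D is strictly dominated by U, so Player I never plays it.
C2 is strictly dominated by C3 (it gives Player I strictly more in every row), so Player II never plays it.
On the remaining 2×2 (U, M vs C1, C3):
Let Player I play U with probability p. Expected payoff against C1: 0p + 8(1−p) = −8p + 8; against C3: 8p + (-1)(1−p) = 9p − 1.
Setting these equal: −8p + 8 = 9p − 1 ⇒ −17p = -9 ⇒ p = 9/17, and the value is (-8)·(9/17) + 8 = 64/17.
For Player II: with q = P(C1), equating U's and M's payoffs gives −8q + 8 = 9q − 1 ⇒ q = 9/17.

64/17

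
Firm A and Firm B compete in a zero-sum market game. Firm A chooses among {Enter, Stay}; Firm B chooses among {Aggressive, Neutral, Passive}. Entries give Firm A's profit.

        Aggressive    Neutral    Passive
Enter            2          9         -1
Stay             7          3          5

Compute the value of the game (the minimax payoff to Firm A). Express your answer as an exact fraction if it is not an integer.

Row minima: Enter → -1, Stay → 3; maximin = 3.
Column maxima: Aggressive → 7, Neutral → 9, Passive → 5; minimax = 5.
3 ≠ 5, so there is no saddle point; optimal play is mixed.
Aggressive is strictly dominated by Passive (it gives Firm A strictly more in every row), so Firm B never plays it.
On the remaining 2×2 (Enter, Stay vs Neutral, Passive):
Let Firm A play Enter with probability p. Expected payoff against Neutral: 9p + 3(1−p) = 6p + 3; against Passive: (-1)p + 5(1−p) = −6p + 5.
Setting these equal: 6p + 3 = −6p + 5 ⇒ 12p = 2 ⇒ p = 1/6, and the value is (6)·(1/6) + 3 = 4.
For Firm B: with q = P(Neutral), equating Enter's and Stay's payoffs gives 10q − 1 = −2q + 5 ⇒ q = 1/2.

4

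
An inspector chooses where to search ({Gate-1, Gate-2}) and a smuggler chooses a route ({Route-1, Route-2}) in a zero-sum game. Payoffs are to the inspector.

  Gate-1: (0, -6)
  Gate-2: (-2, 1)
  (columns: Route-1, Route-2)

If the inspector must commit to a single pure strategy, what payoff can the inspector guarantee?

-2

Row minima: Gate-1 → -6, Gate-2 → -2.
The best of these is -2.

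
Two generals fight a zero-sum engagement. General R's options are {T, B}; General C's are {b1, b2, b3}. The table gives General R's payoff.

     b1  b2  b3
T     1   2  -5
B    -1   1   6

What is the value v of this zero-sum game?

1/13

Row minima: T → -5, B → -1; maximin = -1.
Column maxima: b1 → 1, b2 → 2, b3 → 6; minimax = 1.
-1 ≠ 1, so there is no saddle point; optimal play is mixed.
b2 is strictly dominated by b1 (it gives General R strictly more in every row), so General C never plays it.
On the remaining 2×2 (T, B vs b1, b3):
Let General R play T with probability p. Expected payoff against b1: 1p + (-1)(1−p) = 2p − 1; against b3: (-5)p + 6(1−p) = −11p + 6.
Setting these equal: 2p − 1 = −11p + 6 ⇒ 13p = 7 ⇒ p = 7/13, and the value is (2)·(7/13) − 1 = 1/13.
For General C: with q = P(b1), equating T's and B's payoffs gives 6q − 5 = −7q + 6 ⇒ q = 11/13.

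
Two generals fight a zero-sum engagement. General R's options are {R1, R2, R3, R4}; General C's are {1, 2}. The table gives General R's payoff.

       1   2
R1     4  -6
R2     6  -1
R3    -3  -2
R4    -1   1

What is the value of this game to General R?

Row minima: R1 → -6, R2 → -1, R3 → -3, R4 → -1; maximin = -1.
Column maxima: 1 → 6, 2 → 1; minimax = 1.
-1 ≠ 1, so there is no saddle point; optimal play is mixed.
R1 is strictly dominated by R2, so General R never plays it.
R3 is strictly dominated by R2, so General R never plays it.
On the remaining 2×2 (R2, R4 vs 1, 2):
Let General R play R2 with probability p. Expected payoff against 1: 6p + (-1)(1−p) = 7p − 1; against 2: (-1)p + 1(1−p) = −2p + 1.
Setting these equal: 7p − 1 = −2p + 1 ⇒ 9p = 2 ⇒ p = 2/9, and the value is (7)·(2/9) − 1 = 5/9.
For General C: with q = P(1), equating R2's and R4's payoffs gives 7q − 1 = −2q + 1 ⇒ q = 2/9.

5/9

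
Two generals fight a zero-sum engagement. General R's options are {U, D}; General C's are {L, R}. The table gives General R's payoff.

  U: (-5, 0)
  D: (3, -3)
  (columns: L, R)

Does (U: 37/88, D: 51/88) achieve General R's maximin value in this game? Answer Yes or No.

No

Against L this mix gives (37/88)·(-5) + (51/88)·3 = -4/11.
Against R this mix gives (37/88)·0 + (51/88)·(-3) = -153/88.
General C will play R, holding General R to -153/88. Shifting weight toward the row that does better against R would raise this floor (the equalizing mix achieves -15/11 against both R and L), so the proposed strategy is not optimal.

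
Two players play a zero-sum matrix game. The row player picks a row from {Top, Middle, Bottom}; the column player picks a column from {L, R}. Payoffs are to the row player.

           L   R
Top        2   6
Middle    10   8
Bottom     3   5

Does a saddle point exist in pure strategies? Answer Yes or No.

Row minima: Top → 2, Middle → 8, Bottom → 3; maximin = 8.
Column maxima: L → 10, R → 8; minimax = 8.
maximin = minimax = 8, so a saddle point exists.

Yes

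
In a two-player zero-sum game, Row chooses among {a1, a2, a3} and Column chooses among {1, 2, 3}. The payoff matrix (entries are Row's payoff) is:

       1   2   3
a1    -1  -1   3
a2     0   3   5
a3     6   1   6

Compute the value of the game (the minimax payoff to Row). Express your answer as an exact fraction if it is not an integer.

Row minima: a1 → -1, a2 → 0, a3 → 1; maximin = 1.
Column maxima: 1 → 6, 2 → 3, 3 → 6; minimax = 3.
1 ≠ 3, so there is no saddle point; optimal play is mixed.
a1 is strictly dominated by a2, so Row never plays it.
3 is strictly dominated by 2 (it gives Row strictly more in every row), so Column never plays it.
On the remaining 2×2 (a2, a3 vs 1, 2):
Let Row play a2 with probability p. Expected payoff against 1: 0p + 6(1−p) = −6p + 6; against 2: 3p + 1(1−p) = 2p + 1.
Setting these equal: −6p + 6 = 2p + 1 ⇒ −8p = -5 ⇒ p = 5/8, and the value is (-6)·(5/8) + 6 = 9/4.
For Column: with q = P(1), equating a2's and a3's payoffs gives −3q + 3 = 5q + 1 ⇒ q = 1/4.

9/4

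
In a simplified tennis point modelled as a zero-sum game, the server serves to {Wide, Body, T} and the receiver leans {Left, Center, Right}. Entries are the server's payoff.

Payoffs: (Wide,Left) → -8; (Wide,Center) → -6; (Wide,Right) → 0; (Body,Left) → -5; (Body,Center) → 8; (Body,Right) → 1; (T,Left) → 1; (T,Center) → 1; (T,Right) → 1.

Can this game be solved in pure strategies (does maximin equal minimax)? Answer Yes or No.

Row minima: Wide → -8, Body → -5, T → 1; maximin = 1.
Column maxima: Left → 1, Center → 8, Right → 1; minimax = 1.
maximin = minimax = 1, so a saddle point exists.

Yes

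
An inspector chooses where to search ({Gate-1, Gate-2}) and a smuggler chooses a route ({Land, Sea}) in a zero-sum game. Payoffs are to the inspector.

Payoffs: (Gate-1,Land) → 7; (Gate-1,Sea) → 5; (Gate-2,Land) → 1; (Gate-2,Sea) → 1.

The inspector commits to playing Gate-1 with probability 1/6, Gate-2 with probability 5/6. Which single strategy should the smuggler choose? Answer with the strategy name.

Sea

If the smuggler plays Land, the inspector's expected payoff is (1/6)·7 + (5/6)·1 = 2.
If the smuggler plays Sea, the inspector's expected payoff is (1/6)·5 + (5/6)·1 = 5/3.
The smuggler minimizes the inspector's payoff; the smallest is 5/3, so the best response is Sea.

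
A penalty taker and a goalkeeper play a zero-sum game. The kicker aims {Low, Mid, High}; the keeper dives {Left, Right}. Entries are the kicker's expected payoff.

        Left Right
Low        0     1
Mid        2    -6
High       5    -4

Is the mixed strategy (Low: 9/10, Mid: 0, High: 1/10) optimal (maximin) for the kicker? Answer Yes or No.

Against Left this mix gives (9/10)·0 + (1/10)·5 = 1/2.
Against Right this mix gives (9/10)·1 + (1/10)·(-4) = 1/2.
All of the keeper's active replies (Left, Right) yield 1/2, and no column does worse for the kicker. The mix makes the keeper indifferent and guarantees 1/2, so it is optimal.

Yes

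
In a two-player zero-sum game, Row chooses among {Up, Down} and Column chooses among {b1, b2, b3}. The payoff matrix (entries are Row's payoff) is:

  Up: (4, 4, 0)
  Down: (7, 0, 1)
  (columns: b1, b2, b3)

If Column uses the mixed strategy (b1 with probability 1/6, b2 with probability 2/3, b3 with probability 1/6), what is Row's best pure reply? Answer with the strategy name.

Expected payoff of Up: (1/6)·4 + (2/3)·4 + (1/6)·0 = 10/3.
Expected payoff of Down: (1/6)·7 + (2/3)·0 + (1/6)·1 = 4/3.
The largest is 10/3, so Row's best response is Up.

Up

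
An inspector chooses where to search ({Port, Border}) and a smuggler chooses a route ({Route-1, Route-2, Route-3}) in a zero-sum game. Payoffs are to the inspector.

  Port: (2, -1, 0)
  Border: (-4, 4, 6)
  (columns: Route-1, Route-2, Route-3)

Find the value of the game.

Row minima: Port → -1, Border → -4; maximin = -1.
Column maxima: Route-1 → 2, Route-2 → 4, Route-3 → 6; minimax = 2.
-1 ≠ 2, so there is no saddle point; optimal play is mixed.
Route-3 is strictly dominated by Route-2 (it gives the inspector strictly more in every row), so the smuggler never plays it.
On the remaining 2×2 (Port, Border vs Route-1, Route-2):
Let the inspector play Port with probability p. Expected payoff against Route-1: 2p + (-4)(1−p) = 6p − 4; against Route-2: (-1)p + 4(1−p) = −5p + 4.
Setting these equal: 6p − 4 = −5p + 4 ⇒ 11p = 8 ⇒ p = 8/11, and the value is (6)·(8/11) − 4 = 4/11.
For the smuggler: with q = P(Route-1), equating Port's and Border's payoffs gives 3q − 1 = −8q + 4 ⇒ q = 5/11.

4/11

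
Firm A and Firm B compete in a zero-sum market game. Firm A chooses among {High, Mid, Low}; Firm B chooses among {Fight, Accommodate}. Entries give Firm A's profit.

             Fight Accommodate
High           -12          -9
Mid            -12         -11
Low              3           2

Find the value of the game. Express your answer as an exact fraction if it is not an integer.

2

Row minima: High → -12, Mid → -12, Low → 2; maximin = 2.
Column maxima: Fight → 3, Accommodate → 2; minimax = 2.
Since maximin = minimax = 2, there is a saddle point and the value is 2.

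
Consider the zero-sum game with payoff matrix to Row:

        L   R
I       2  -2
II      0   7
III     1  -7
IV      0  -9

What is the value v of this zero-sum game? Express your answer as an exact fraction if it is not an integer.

14/11

Row minima: I → -2, II → 0, III → -7, IV → -9; maximin = 0.
Column maxima: L → 2, R → 7; minimax = 2.
0 ≠ 2, so there is no saddle point; optimal play is mixed.
III is strictly dominated by I, so Row never plays it.
IV is strictly dominated by I, so Row never plays it.
On the remaining 2×2 (I, II vs L, R):
Let Row play I with probability p. Expected payoff against L: 2p + 0(1−p) = 2p; against R: (-2)p + 7(1−p) = −9p + 7.
Setting these equal: 2p = −9p + 7 ⇒ 11p = 7 ⇒ p = 7/11, and the value is (2)·(7/11) = 14/11.
For Column: with q = P(L), equating I's and II's payoffs gives 4q − 2 = −7q + 7 ⇒ q = 9/11.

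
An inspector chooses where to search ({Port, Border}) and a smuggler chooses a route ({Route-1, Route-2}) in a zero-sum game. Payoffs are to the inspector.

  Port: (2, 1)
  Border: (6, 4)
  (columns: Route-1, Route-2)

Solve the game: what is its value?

Row minima: Port → 1, Border → 4; maximin = 4.
Column maxima: Route-1 → 6, Route-2 → 4; minimax = 4.
Since maximin = minimax = 4, there is a saddle point and the value is 4.

4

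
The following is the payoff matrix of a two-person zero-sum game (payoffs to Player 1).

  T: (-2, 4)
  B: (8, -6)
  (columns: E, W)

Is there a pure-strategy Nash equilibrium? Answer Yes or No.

No

Row minima: T → -2, B → -6; maximin = -2.
Column maxima: E → 8, W → 4; minimax = 4.
-2 ≠ 4, so no pure-strategy equilibrium exists.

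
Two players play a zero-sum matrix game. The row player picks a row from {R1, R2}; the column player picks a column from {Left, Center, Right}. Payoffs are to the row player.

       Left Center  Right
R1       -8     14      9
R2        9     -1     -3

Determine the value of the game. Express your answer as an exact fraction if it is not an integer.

57/29

Row minima: R1 → -8, R2 → -3; maximin = -3.
Column maxima: Left → 9, Center → 14, Right → 9; minimax = 9.
-3 ≠ 9, so there is no saddle point; optimal play is mixed.
Center is strictly dominated by Right (it gives the row player strictly more in every row), so the column player never plays it.
On the remaining 2×2 (R1, R2 vs Left, Right):
Let the row player play R1 with probability p. Expected payoff against Left: (-8)p + 9(1−p) = −17p + 9; against Right: 9p + (-3)(1−p) = 12p − 3.
Setting these equal: −17p + 9 = 12p − 3 ⇒ −29p = -12 ⇒ p = 12/29, and the value is (-17)·(12/29) + 9 = 57/29.
For the column player: with q = P(Left), equating R1's and R2's payoffs gives −17q + 9 = 12q − 3 ⇒ q = 12/29.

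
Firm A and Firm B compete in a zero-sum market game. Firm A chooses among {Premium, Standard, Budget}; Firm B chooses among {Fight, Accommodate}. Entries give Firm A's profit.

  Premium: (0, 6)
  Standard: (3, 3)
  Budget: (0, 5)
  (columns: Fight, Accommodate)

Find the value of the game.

Row minima: Premium → 0, Standard → 3, Budget → 0; maximin = 3.
Column maxima: Fight → 3, Accommodate → 6; minimax = 3.
Since maximin = minimax = 3, there is a saddle point and the value is 3.

3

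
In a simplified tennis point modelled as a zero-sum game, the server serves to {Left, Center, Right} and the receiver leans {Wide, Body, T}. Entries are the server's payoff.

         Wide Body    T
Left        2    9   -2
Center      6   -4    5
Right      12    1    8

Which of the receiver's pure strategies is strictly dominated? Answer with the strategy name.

T holds the server's payoff strictly below Wide in every row: -2 < 2, 5 < 6, 8 < 12.
So Wide is strictly dominated for the receiver.

Wide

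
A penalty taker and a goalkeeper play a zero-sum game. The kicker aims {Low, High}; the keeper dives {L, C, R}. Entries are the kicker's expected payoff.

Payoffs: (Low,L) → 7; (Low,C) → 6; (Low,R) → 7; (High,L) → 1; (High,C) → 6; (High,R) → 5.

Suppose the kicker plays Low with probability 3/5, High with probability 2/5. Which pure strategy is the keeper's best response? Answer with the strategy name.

If the keeper plays L, the kicker's expected payoff is (3/5)·7 + (2/5)·1 = 23/5.
If the keeper plays C, the kicker's expected payoff is (3/5)·6 + (2/5)·6 = 6.
If the keeper plays R, the kicker's expected payoff is (3/5)·7 + (2/5)·5 = 31/5.
The keeper minimizes the kicker's payoff; the smallest is 23/5, so the best response is L.

L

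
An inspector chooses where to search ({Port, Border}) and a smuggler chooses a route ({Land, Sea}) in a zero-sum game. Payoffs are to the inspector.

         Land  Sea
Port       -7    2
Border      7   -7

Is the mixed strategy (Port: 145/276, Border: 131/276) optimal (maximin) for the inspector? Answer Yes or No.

Against Land this mix gives (145/276)·(-7) + (131/276)·7 = -49/138.
Against Sea this mix gives (145/276)·2 + (131/276)·(-7) = -209/92.
The smuggler will play Sea, holding the inspector to -209/92. Shifting weight toward the row that does better against Sea would raise this floor (the equalizing mix achieves -35/23 against both Sea and Land), so the proposed strategy is not optimal.

No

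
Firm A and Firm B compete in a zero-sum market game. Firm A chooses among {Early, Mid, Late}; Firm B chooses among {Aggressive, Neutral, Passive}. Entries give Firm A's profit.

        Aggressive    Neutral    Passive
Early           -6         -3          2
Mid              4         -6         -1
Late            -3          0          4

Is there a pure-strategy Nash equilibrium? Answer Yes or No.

No

Row minima: Early → -6, Mid → -6, Late → -3; maximin = -3.
Column maxima: Aggressive → 4, Neutral → 0, Passive → 4; minimax = 0.
-3 ≠ 0, so no pure-strategy equilibrium exists.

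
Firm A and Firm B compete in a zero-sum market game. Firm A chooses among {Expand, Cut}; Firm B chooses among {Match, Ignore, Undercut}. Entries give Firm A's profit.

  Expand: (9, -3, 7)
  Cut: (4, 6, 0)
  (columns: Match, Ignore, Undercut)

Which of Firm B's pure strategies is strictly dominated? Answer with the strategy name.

Match

Undercut holds Firm A's payoff strictly below Match in every row: 7 < 9, 0 < 4.
So Match is strictly dominated for Firm B.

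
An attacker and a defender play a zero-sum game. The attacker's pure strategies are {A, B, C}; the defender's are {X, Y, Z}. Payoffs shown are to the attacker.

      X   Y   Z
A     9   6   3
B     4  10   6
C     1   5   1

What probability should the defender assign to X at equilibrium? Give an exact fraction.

Row minima: A → 3, B → 4, C → 1; maximin = 4.
Column maxima: X → 9, Y → 10, Z → 6; minimax = 6.
4 ≠ 6, so there is no saddle point; optimal play is mixed.
C is strictly dominated by A, so the attacker never plays it.
Y is strictly dominated by Z (it gives the attacker strictly more in every row), so the defender never plays it.
On the remaining 2×2 (A, B vs X, Z):
Let the attacker play A with probability p. Expected payoff against X: 9p + 4(1−p) = 5p + 4; against Z: 3p + 6(1−p) = −3p + 6.
Setting these equal: 5p + 4 = −3p + 6 ⇒ 8p = 2 ⇒ p = 1/4, and the value is (5)·(1/4) + 4 = 21/4.
For the defender: with q = P(X), equating A's and B's payoffs gives 6q + 3 = −2q + 6 ⇒ q = 3/8.

3/8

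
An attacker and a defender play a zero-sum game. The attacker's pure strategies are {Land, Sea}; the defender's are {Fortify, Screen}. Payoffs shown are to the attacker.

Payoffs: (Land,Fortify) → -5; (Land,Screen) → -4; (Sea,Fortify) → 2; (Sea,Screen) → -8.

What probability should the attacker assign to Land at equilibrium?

Row minima: Land → -5, Sea → -8; maximin = -5.
Column maxima: Fortify → 2, Screen → -4; minimax = -4.
-5 ≠ -4, so there is no saddle point; optimal play is mixed.
Let the attacker play Land with probability p. Expected payoff against Fortify: (-5)p + 2(1−p) = −7p + 2; against Screen: (-4)p + (-8)(1−p) = 4p − 8.
Setting these equal: −7p + 2 = 4p − 8 ⇒ −11p = -10 ⇒ p = 10/11, and the value is (-7)·(10/11) + 2 = -48/11.
For the defender: with q = P(Fortify), equating Land's and Sea's payoffs gives −q − 4 = 10q − 8 ⇒ q = 4/11.

10/11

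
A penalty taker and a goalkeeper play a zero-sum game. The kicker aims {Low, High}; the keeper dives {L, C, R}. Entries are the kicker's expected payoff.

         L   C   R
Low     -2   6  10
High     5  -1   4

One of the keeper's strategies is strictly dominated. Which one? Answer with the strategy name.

R

C holds the kicker's payoff strictly below R in every row: 6 < 10, -1 < 4.
So R is strictly dominated for the keeper.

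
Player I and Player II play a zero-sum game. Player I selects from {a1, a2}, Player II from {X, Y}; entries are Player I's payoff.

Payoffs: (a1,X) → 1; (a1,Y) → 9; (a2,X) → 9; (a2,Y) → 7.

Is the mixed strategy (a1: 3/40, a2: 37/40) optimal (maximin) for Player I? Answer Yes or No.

Against X this mix gives (3/40)·1 + (37/40)·9 = 42/5.
Against Y this mix gives (3/40)·9 + (37/40)·7 = 143/20.
Player II will play Y, holding Player I to 143/20. Shifting weight toward the row that does better against Y would raise this floor (the equalizing mix achieves 37/5 against both Y and X), so the proposed strategy is not optimal.

No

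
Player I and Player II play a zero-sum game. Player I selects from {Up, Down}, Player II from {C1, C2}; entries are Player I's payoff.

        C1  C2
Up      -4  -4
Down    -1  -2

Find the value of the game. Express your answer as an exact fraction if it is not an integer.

-2

Row minima: Up → -4, Down → -2; maximin = -2.
Column maxima: C1 → -1, C2 → -2; minimax = -2.
Since maximin = minimax = -2, there is a saddle point and the value is -2.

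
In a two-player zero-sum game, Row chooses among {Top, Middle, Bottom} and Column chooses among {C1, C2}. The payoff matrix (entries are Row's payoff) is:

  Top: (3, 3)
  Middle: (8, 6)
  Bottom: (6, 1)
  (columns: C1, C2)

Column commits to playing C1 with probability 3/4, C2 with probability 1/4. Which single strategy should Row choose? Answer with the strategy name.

Middle

Expected payoff of Top: (3/4)·3 + (1/4)·3 = 3.
Expected payoff of Middle: (3/4)·8 + (1/4)·6 = 15/2.
Expected payoff of Bottom: (3/4)·6 + (1/4)·1 = 19/4.
The largest is 15/2, so Row's best response is Middle.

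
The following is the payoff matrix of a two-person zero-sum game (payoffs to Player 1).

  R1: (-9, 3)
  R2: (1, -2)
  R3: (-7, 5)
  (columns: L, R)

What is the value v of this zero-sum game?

-3/5

Row minima: R1 → -9, R2 → -2, R3 → -7; maximin = -2.
Column maxima: L → 1, R → 5; minimax = 1.
-2 ≠ 1, so there is no saddle point; optimal play is mixed.
R1 is strictly dominated by R3, so Player 1 never plays it.
On the remaining 2×2 (R2, R3 vs L, R):
Let Player 1 play R2 with probability p. Expected payoff against L: 1p + (-7)(1−p) = 8p − 7; against R: (-2)p + 5(1−p) = −7p + 5.
Setting these equal: 8p − 7 = −7p + 5 ⇒ 15p = 12 ⇒ p = 4/5, and the value is (8)·(4/5) − 7 = -3/5.
For Player 2: with q = P(L), equating R2's and R3's payoffs gives 3q − 2 = −12q + 5 ⇒ q = 7/15.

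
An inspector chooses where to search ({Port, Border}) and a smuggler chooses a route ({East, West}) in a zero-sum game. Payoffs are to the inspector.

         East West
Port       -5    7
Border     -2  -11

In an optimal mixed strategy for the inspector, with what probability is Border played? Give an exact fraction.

4/7

Row minima: Port → -5, Border → -11; maximin = -5.
Column maxima: East → -2, West → 7; minimax = -2.
-5 ≠ -2, so there is no saddle point; optimal play is mixed.
Let the inspector play Port with probability p. Expected payoff against East: (-5)p + (-2)(1−p) = −3p − 2; against West: 7p + (-11)(1−p) = 18p − 11.
Setting these equal: −3p − 2 = 18p − 11 ⇒ −21p = -9 ⇒ p = 3/7, and the value is (-3)·(3/7) − 2 = -23/7.
For the smuggler: with q = P(East), equating Port's and Border's payoffs gives −12q + 7 = 9q − 11 ⇒ q = 6/7.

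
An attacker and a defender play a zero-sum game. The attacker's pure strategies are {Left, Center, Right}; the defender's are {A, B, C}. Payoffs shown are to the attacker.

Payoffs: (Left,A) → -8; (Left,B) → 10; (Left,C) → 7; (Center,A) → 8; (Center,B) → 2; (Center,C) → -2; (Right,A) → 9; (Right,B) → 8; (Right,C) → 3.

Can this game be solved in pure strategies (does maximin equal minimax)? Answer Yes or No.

Row minima: Left → -8, Center → -2, Right → 3; maximin = 3.
Column maxima: A → 9, B → 10, C → 7; minimax = 7.
3 ≠ 7, so no pure-strategy equilibrium exists.

No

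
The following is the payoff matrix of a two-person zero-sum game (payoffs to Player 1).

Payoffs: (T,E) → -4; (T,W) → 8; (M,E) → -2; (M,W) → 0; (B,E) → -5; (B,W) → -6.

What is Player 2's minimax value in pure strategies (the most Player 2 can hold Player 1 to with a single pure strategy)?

Column maxima: E → -2, W → 8.
The smallest of these is -2.

-2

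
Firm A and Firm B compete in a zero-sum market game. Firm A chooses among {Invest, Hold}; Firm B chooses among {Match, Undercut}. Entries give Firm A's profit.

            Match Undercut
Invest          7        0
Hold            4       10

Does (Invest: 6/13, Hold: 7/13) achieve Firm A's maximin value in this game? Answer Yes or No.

Yes

Against Match this mix gives (6/13)·7 + (7/13)·4 = 70/13.
Against Undercut this mix gives (6/13)·0 + (7/13)·10 = 70/13.
All of Firm B's active replies (Match, Undercut) yield 70/13, and no column does worse for Firm A. The mix makes Firm B indifferent and guarantees 70/13, so it is optimal.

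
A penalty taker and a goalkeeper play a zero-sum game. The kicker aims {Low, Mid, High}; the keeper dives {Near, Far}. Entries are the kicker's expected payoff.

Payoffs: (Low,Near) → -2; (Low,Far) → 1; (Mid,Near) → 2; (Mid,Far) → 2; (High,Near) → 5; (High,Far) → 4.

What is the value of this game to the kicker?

Row minima: Low → -2, Mid → 2, High → 4; maximin = 4.
Column maxima: Near → 5, Far → 4; minimax = 4.
Since maximin = minimax = 4, there is a saddle point and the value is 4.

4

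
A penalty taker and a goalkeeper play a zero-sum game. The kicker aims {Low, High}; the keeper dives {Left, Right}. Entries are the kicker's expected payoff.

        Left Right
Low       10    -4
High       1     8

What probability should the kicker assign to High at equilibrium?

Row minima: Low → -4, High → 1; maximin = 1.
Column maxima: Left → 10, Right → 8; minimax = 8.
1 ≠ 8, so there is no saddle point; optimal play is mixed.
Let the kicker play Low with probability p. Expected payoff against Left: 10p + 1(1−p) = 9p + 1; against Right: (-4)p + 8(1−p) = −12p + 8.
Setting these equal: 9p + 1 = −12p + 8 ⇒ 21p = 7 ⇒ p = 1/3, and the value is (9)·(1/3) + 1 = 4.
For the keeper: with q = P(Left), equating Low's and High's payoffs gives 14q − 4 = −7q + 8 ⇒ q = 4/7.

2/3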